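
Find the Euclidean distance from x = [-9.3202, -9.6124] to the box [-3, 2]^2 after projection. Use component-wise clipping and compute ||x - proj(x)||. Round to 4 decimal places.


Project each component onto [-3, 2].
clip(-9.3202) = -3.0, clip(-9.6124) = -3.0
Projection = [-3.0, -3.0]
Squared diffs: [39.9449, 43.7238]
Distance = sqrt(83.6687) = 9.1471


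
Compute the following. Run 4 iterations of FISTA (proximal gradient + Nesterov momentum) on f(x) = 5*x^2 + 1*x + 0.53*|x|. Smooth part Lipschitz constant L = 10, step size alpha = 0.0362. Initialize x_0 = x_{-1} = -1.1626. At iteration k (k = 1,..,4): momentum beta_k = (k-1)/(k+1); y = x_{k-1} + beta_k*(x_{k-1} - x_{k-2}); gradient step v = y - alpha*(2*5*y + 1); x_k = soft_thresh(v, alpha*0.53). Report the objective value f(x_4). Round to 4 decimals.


FISTA on f(x) = 5*x^2 + 1*x + 0.53*|x|
L = 10, alpha = 0.0362
Iteration 1: beta = 0.0, y = -1.1626 + 0.0*(-1.1626 + 1.1626) = -1.1626
  grad(y) = -10.626, v = y - alpha*grad = -0.7779
  prox(v) = soft_thresh(-0.7779, 0.0192) = -0.7588
Iteration 2: beta = 0.3333, y = -0.7588 + 0.3333*(-0.7588 + 1.1626) = -0.6241
  grad(y) = -5.2414, v = y - alpha*grad = -0.4344
  prox(v) = soft_thresh(-0.4344, 0.0192) = -0.4152
Iteration 3: beta = 0.5, y = -0.4152 + 0.5*(-0.4152 + 0.7588) = -0.2434
  grad(y) = -1.4344, v = y - alpha*grad = -0.1915
  prox(v) = soft_thresh(-0.1915, 0.0192) = -0.1723
Iteration 4: beta = 0.6, y = -0.1723 + 0.6*(-0.1723 + 0.4152) = -0.0266
  grad(y) = 0.734, v = y - alpha*grad = -0.0532
  prox(v) = soft_thresh(-0.0532, 0.0192) = -0.034
f(x_4) = 5*(-0.034)^2 + 1*(-0.034) + 0.53*|-0.034| = -0.0102


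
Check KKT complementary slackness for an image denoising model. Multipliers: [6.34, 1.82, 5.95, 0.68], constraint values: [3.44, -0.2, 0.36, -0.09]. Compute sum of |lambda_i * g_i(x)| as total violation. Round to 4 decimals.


KKT complementary slackness check:
lambda_1 * g_1 = 6.34 * 3.44 = 21.8096
lambda_2 * g_2 = 1.82 * -0.2 = -0.364
lambda_3 * g_3 = 5.95 * 0.36 = 2.142
lambda_4 * g_4 = 0.68 * -0.09 = -0.0612
Total violation = 21.8096 + 0.364 + 2.142 + 0.0612 = 24.3768


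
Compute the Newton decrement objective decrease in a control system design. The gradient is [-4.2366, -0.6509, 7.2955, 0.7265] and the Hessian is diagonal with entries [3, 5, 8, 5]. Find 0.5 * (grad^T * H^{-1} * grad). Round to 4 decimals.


Step 1: H is diagonal, so H^(-1) * g = [-1.4122, -0.1302, 0.9119, 0.1453].
Step 2: g^T H^(-1) g = sum_i g_i^2 / H_ii
  = (-4.2366)^2/3 + (-0.6509)^2/5 + (7.2955)^2/8 + (0.7265)^2/5
  = 5.9829 + 0.0847 + 6.653 + 0.1056 = 12.8263
Step 3: Objective decrease = 0.5 * g^T H^(-1) g = 6.4131


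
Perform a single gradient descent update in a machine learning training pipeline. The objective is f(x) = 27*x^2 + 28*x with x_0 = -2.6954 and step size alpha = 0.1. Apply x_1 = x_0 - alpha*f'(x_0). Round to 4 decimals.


We compute the gradient at x_0 and apply the update.
f'(x) = 54*x + 28
f'(-2.6954) = 54*-2.6954 + 28 = -117.5516
x_1 = -2.6954 - 0.1*-117.5516 = 9.0598


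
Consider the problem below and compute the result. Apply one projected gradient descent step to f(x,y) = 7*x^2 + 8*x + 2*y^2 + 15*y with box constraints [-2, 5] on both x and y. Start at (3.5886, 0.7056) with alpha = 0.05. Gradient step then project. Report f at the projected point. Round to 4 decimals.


Step 1: Compute gradient at (3.5886, 0.7056).
grad_x = 2*7*3.5886 + 8 = 58.2404
grad_y = 2*2*0.7056 + 15 = 17.8224
Step 2: Gradient step.
x_raw = 3.5886 - 0.05*58.2404 = 0.6766
y_raw = 0.7056 - 0.05*17.8224 = -0.1855
Step 3: Project onto [-2, 5].
x_proj = clip(0.6766) = 0.6766
y_proj = clip(-0.1855) = -0.1855
Step 4: Evaluate f.
f(0.6766, -0.1855) = 5.903


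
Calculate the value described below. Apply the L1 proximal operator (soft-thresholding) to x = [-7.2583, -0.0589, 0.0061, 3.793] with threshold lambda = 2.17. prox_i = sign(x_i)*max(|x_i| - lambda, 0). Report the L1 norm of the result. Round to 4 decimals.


Soft-thresholding with lambda = 2.17:
prox(-7.2583) = sign(-7.2583)*max(|-7.2583| - 2.17, 0) = -5.0883
prox(-0.0589) = sign(-0.0589)*max(|-0.0589| - 2.17, 0) = 0.0
prox(0.0061) = sign(0.0061)*max(|0.0061| - 2.17, 0) = 0.0
prox(3.793) = sign(3.793)*max(|3.793| - 2.17, 0) = 1.623
prox(x) = [-5.0883, 0.0, 0.0, 1.623]
||prox(x)||_1 = 5.0883 + 0.0 + 0.0 + 1.623 = 6.7113


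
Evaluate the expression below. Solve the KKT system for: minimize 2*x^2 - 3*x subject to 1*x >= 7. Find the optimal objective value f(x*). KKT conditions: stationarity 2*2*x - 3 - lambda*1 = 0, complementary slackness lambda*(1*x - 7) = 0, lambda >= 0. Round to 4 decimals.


Step 1: Try lambda = 0 (constraint inactive).
x_unc = 3/(2*2) = 0.75
Check: 1*0.75 = 0.75 < 7 -- violated!
Step 2: Constraint must be active: 1*x = 7
x* = 7/1 = 7.0
lambda = (2*2*7.0 - 3)/1 = 25.0
Step 3: Compute optimal value.
f(x*) = 2*7.0^2 - 3*7.0 = 77.0


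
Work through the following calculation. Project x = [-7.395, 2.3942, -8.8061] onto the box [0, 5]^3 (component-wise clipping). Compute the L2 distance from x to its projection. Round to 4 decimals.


Project each component onto [0, 5].
clip(-7.395) = 0.0, clip(2.3942) = 2.3942, clip(-8.8061) = 0.0
Projection = [0.0, 2.3942, 0.0]
Squared diffs: [54.686, 0.0, 77.5474]
Distance = sqrt(132.2334) = 11.4993


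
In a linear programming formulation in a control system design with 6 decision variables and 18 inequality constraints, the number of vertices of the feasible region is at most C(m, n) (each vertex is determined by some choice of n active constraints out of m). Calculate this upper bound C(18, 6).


Each vertex corresponds to some choice of n active constraints out of m, so the number of vertices is at most C(m, n) = m! / (n!(m-n)!).
m = 18, n = 6
Numerator: 18 * 17 * 16 * 15 * 14 * 13
Denominator: 6! = 720
C(18, 6) = 18564


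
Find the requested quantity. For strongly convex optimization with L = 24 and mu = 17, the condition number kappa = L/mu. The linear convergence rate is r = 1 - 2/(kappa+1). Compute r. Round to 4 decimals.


Step 1: Compute the condition number.
kappa = L/mu = 24/17 = 1.4118
Step 2: Compute the convergence rate.
r = 1 - 2/(kappa + 1) = 1 - 2*mu/(L + mu) = (L - mu)/(L + mu) = 7/41 = 0.1707


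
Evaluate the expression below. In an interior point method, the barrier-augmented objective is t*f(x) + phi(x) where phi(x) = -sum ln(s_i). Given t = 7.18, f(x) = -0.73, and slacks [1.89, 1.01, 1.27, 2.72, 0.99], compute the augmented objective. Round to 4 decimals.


Step 1: Compute log-barrier.
ln values: [0.6366, 0.01, 0.239, 1.0006, -0.0101]
phi = -(0.6366 + 0.01 + 0.239 + 1.0006 - 0.0101) = -1.8761
Step 2: Compute augmented objective.
t*f(x) = 7.18*-0.73 = -5.2414
Total = -5.2414 - 1.8761 = -7.1175


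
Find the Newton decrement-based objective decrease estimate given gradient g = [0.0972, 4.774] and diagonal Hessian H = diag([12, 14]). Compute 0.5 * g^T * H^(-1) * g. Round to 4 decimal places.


Step 1: H is diagonal, so H^(-1) * g = [0.0081, 0.341].
Step 2: g^T H^(-1) g = sum_i g_i^2 / H_ii
  = (0.0972)^2/12 + (4.774)^2/14
  = 0.0008 + 1.6279 = 1.6287
Step 3: Objective decrease = 0.5 * g^T H^(-1) g = 0.8144


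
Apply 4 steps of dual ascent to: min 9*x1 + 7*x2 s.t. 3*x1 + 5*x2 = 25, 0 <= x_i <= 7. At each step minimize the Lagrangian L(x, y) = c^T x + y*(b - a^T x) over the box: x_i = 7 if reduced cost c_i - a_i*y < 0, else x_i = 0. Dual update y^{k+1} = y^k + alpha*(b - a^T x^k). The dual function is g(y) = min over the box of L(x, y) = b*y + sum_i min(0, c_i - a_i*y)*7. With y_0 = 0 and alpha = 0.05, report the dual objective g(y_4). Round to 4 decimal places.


Dual ascent for LP: min 9*x1 + 7*x2, 3*x1 + 5*x2 = 25, 0 <= x_i <= 7
Step 1: y^k = 0.0, reduced costs: (9.0, 7.0)
  x^k = (0.0, 0.0), subgradient = b - a^T x = 25.0
  y^{k+1} = 0.0 + 0.05*25.0 = 1.25
Step 2: y^k = 1.25, reduced costs: (5.25, 0.75)
  x^k = (0.0, 0.0), subgradient = b - a^T x = 25.0
  y^{k+1} = 1.25 + 0.05*25.0 = 2.5
Step 3: y^k = 2.5, reduced costs: (1.5, -5.5)
  x^k = (0.0, 7.0), subgradient = b - a^T x = -10.0
  y^{k+1} = 2.5 + 0.05*-10.0 = 2.0
Step 4: y^k = 2.0, reduced costs: (3.0, -3.0)
  x^k = (0.0, 7.0), subgradient = b - a^T x = -10.0
  y^{k+1} = 2.0 + 0.05*-10.0 = 1.5
Dual objective at y_4 = 1.5: reduced costs (4.5, -0.5), box minimizer x = (0.0, 7.0)
g(y_4) = b*y + (c1 - a1*y)*x1 + (c2 - a2*y)*x2 = 25*1.5 + 4.5*0.0 + (-0.5)*7.0 = 37.5 + 0.0 - 3.5 = 34.0


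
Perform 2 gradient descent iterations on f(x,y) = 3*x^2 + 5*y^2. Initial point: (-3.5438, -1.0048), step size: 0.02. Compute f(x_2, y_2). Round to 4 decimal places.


Gradient descent on f(x,y) = 3*x^2 + 5*y^2.
Starting point: (-3.5438, -1.0048), alpha = 0.02
Step 1: grad_x = 2*3*-3.5438 = -21.2628, grad_y = 2*5*-1.0048 = -10.048
  x_1 = -3.5438 - 0.02*-21.2628 = -3.1185
  y_1 = -1.0048 - 0.02*-10.048 = -0.8038
Step 2: grad_x = 2*3*-3.1185 = -18.7113, grad_y = 2*5*-0.8038 = -8.0384
  x_2 = -3.1185 - 0.02*-18.7113 = -2.7443
  y_2 = -0.8038 - 0.02*-8.0384 = -0.6431
f(-2.7443, -0.6431) = 3*(-2.7443)^2 + 5*(-0.6431)^2 = 24.6616


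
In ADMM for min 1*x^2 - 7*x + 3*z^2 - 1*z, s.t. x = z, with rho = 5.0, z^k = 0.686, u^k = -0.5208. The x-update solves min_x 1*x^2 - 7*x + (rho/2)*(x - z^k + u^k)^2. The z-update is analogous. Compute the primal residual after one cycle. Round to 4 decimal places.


ADMM iteration with rho = 5.0, z^k = 0.686, u^k = -0.5208
Step 1: x-update.
Minimize 1*x^2 - 7*x + (5.0/2)*(x - 0.686 - 0.5208)^2
FOC: (2*1 + 5.0)*x = 7 + 5.0*(0.686 + 0.5208)
x^{k+1} = 1.862
Step 2: z-update.
Minimize 3*z^2 - 1*z + (5.0/2)*(1.862 - z - 0.5208)^2
FOC: (2*3 + 5.0)*z = 1 + 5.0*(1.862 - 0.5208)
z^{k+1} = 0.7005
Step 3: u-update.
u^{k+1} = -0.5208 + 1.862 - 0.7005 = 0.6407
Step 4: Primal residual = |1.862 - 0.7005| = 1.1615


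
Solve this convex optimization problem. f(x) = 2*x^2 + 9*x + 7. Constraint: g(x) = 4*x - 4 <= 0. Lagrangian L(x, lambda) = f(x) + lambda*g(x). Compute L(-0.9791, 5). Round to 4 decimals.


Step 1: Evaluate f(x).
f(-0.9791) = 2*(-0.9791)^2 + 9*(-0.9791) + 7 = 0.1054
Step 2: Evaluate g(x).
g(-0.9791) = 4*-0.9791 - 4 = -7.9164
Step 3: Compute Lagrangian.
L = 0.1054 + 5*-7.9164 = -39.4766


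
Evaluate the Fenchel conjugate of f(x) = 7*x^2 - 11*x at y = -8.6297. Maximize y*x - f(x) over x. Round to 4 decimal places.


f*(y) = sup_x {y*x - a*x^2 - b*x} = sup_x {(y-b)*x - a*x^2}
FOC: (y - b) - 2a*x = 0 => x* = (y - b)/(2a)
x* = (-8.6297 + 11)/(2*7) = 0.1693
f*(-8.6297) = (y-b)^2/(4a) = (-8.6297 + 11)^2/(4*7)
= 5.6183/28 = 0.2007


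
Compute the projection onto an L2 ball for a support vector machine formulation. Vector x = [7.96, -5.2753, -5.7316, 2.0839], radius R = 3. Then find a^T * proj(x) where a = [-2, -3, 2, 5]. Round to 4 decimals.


Step 1: Compute ||x|| (intermediates to 6 decimals).
||x|| = sqrt(7.96^2 + (-5.2753)^2 + (-5.7316)^2 + 2.0839^2) = 11.330678
Step 2: Project.
Since ||x|| > R, scale = R/||x|| = 3/11.330678 = 0.264768, proj(x) = scale * x
proj(x) = [2.107553, -1.396731, -1.517544, 0.55175]
Step 3: Dot product.
a^T * proj(x) = -2*2.107553 - 3*(-1.396731) + 2*(-1.517544) + 5*0.55175 = -0.3013


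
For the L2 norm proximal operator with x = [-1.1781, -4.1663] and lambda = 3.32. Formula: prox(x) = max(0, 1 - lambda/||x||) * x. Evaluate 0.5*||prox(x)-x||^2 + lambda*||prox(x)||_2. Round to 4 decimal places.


Step 1: Compute ||x||.
||x|| = 4.3297
Step 2: Compute scaling factor.
scale = max(0, 1 - 3.32/4.3297) = 0.2332
Step 3: prox(x) = [-0.2747, -0.9716]
||prox(x)|| = 1.0097
Step 4: Proximal objective.
0.5*||prox-x||^2 = 5.5112
lambda*||prox|| = 3.3522
Total = 8.8633


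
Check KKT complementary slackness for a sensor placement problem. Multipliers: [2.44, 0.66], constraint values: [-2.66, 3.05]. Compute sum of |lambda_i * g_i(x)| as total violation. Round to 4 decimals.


KKT complementary slackness check:
lambda_1 * g_1 = 2.44 * -2.66 = -6.4904
lambda_2 * g_2 = 0.66 * 3.05 = 2.013
Total violation = 6.4904 + 2.013 = 8.5034


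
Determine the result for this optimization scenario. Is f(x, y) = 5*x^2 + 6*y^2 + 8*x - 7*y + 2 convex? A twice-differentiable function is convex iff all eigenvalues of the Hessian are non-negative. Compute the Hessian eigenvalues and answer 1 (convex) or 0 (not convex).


The Hessian of f(x,y) = 5*x^2 + 6*y^2 + 8*x - 7*y + 2 is:
H = [[10, 0], [0, 12]]
Trace = 10 + 12 = 22
Determinant = 10*12 - (0)^2 = 120
Discriminant = (22)^2 - 4*120 = 4.0
Eigenvalues: lambda_1 = 10.0, lambda_2 = 12.0
The function is convex.

1


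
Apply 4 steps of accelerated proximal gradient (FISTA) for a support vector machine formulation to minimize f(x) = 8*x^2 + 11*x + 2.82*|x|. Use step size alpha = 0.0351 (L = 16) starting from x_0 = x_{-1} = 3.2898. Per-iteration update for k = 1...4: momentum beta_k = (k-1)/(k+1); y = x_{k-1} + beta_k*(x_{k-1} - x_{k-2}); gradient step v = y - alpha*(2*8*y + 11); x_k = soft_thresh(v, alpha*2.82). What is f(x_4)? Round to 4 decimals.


FISTA on f(x) = 8*x^2 + 11*x + 2.82*|x|
L = 16, alpha = 0.0351
Iteration 1: beta = 0.0, y = 3.2898 + 0.0*(3.2898 - 3.2898) = 3.2898
  grad(y) = 63.6368, v = y - alpha*grad = 1.0561
  prox(v) = soft_thresh(1.0561, 0.099) = 0.9572
Iteration 2: beta = 0.3333, y = 0.9572 + 0.3333*(0.9572 - 3.2898) = 0.1796
  grad(y) = 13.8739, v = y - alpha*grad = -0.3074
  prox(v) = soft_thresh(-0.3074, 0.099) = -0.2084
Iteration 3: beta = 0.5, y = -0.2084 + 0.5*(-0.2084 - 0.9572) = -0.7911
  grad(y) = -1.6583, v = y - alpha*grad = -0.7329
  prox(v) = soft_thresh(-0.7329, 0.099) = -0.634
Iteration 4: beta = 0.6, y = -0.634 + 0.6*(-0.634 + 0.2084) = -0.8893
  grad(y) = -3.2289, v = y - alpha*grad = -0.776
  prox(v) = soft_thresh(-0.776, 0.099) = -0.677
f(x_4) = 8*(-0.677)^2 + 11*(-0.677) + 2.82*|-0.677| = -1.8713


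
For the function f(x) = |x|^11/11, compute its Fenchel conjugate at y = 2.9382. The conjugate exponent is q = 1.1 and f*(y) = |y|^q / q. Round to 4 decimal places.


The conjugate exponent q satisfies 1/p + 1/q = 1.
p = 11, so q = 11/(11 - 1) = 1.1
|y|^q = 2.9382^1.1 = 3.2726
f*(2.9382) = 3.2726 / 1.1 = 2.9751


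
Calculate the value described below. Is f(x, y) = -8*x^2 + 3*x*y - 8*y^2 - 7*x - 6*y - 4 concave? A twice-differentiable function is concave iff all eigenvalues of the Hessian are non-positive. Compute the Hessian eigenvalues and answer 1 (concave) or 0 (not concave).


The Hessian of f(x,y) = -8*x^2 + 3*x*y - 8*y^2 - 7*x - 6*y - 4 is:
H = [[-16, 3], [3, -16]]
Trace = -16 - 16 = -32
Determinant = -16*-16 - (3)^2 = 247
Discriminant = (-32)^2 - 4*247 = 36.0
Eigenvalues: lambda_1 = -19.0, lambda_2 = -13.0
The function is concave.

1


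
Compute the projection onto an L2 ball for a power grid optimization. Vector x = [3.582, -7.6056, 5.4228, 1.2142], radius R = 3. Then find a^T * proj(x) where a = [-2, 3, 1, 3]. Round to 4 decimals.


Step 1: Compute ||x|| (intermediates to 6 decimals).
||x|| = sqrt(3.582^2 + (-7.6056)^2 + 5.4228^2 + 1.2142^2) = 10.077545
Step 2: Project.
Since ||x|| > R, scale = R/||x|| = 3/10.077545 = 0.297692, proj(x) = scale * x
proj(x) = [1.066333, -2.264126, 1.614324, 0.361458]
Step 3: Dot product.
a^T * proj(x) = -2*1.066333 + 3*(-2.264126) + 1*1.614324 + 3*0.361458 = -6.2263


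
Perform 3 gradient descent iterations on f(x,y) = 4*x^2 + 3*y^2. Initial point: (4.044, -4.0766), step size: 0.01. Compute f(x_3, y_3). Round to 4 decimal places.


Gradient descent on f(x,y) = 4*x^2 + 3*y^2.
Starting point: (4.044, -4.0766), alpha = 0.01
Step 1: grad_x = 2*4*4.044 = 32.352, grad_y = 2*3*-4.0766 = -24.4596
  x_1 = 4.044 - 0.01*32.352 = 3.7205
  y_1 = -4.0766 - 0.01*-24.4596 = -3.832
Step 2: grad_x = 2*4*3.7205 = 29.7638, grad_y = 2*3*-3.832 = -22.992
  x_2 = 3.7205 - 0.01*29.7638 = 3.4228
  y_2 = -3.832 - 0.01*-22.992 = -3.6021
Step 3: grad_x = 2*4*3.4228 = 27.3827, grad_y = 2*3*-3.6021 = -21.6125
  x_3 = 3.4228 - 0.01*27.3827 = 3.149
  y_3 = -3.6021 - 0.01*-21.6125 = -3.386
f(3.149, -3.386) = 4*3.149^2 + 3*(-3.386)^2 = 74.0593


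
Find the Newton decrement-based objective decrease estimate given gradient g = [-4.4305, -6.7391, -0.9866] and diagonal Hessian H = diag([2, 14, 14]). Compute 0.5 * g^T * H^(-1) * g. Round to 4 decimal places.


Step 1: H is diagonal, so H^(-1) * g = [-2.2153, -0.4814, -0.0705].
Step 2: g^T H^(-1) g = sum_i g_i^2 / H_ii
  = (-4.4305)^2/2 + (-6.7391)^2/14 + (-0.9866)^2/14
  = 9.8147 + 3.244 + 0.0695 = 13.1282
Step 3: Objective decrease = 0.5 * g^T H^(-1) g = 6.5641


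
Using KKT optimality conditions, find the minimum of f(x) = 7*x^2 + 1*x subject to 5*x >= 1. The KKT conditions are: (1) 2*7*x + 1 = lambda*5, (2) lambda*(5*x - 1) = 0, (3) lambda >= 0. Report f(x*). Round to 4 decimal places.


Step 1: Try lambda = 0 (constraint inactive).
x_unc = -1/(2*7) = -0.0714
Check: 5*-0.0714 = -0.357 < 1 -- violated!
Step 2: Constraint must be active: 5*x = 1
x* = 1/5 = 0.2
lambda = (2*7*0.2 + 1)/5 = 0.76
Step 3: Compute optimal value.
f(x*) = 7*0.2^2 + 1*0.2 = 0.48


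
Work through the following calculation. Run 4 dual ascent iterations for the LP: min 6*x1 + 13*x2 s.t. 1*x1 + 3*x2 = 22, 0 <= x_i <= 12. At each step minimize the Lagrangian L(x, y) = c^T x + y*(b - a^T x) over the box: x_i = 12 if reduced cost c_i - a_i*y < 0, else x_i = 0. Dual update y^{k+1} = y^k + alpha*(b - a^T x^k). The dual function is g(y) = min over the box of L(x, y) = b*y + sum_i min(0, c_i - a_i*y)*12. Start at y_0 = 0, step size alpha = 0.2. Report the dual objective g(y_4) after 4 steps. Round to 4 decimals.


Dual ascent for LP: min 6*x1 + 13*x2, 1*x1 + 3*x2 = 22, 0 <= x_i <= 12
Step 1: y^k = 0.0, reduced costs: (6.0, 13.0)
  x^k = (0.0, 0.0), subgradient = b - a^T x = 22.0
  y^{k+1} = 0.0 + 0.2*22.0 = 4.4
Step 2: y^k = 4.4, reduced costs: (1.6, -0.2)
  x^k = (0.0, 12.0), subgradient = b - a^T x = -14.0
  y^{k+1} = 4.4 + 0.2*-14.0 = 1.6
Step 3: y^k = 1.6, reduced costs: (4.4, 8.2)
  x^k = (0.0, 0.0), subgradient = b - a^T x = 22.0
  y^{k+1} = 1.6 + 0.2*22.0 = 6.0
Step 4: y^k = 6.0, reduced costs: (0.0, -5.0)
  x^k = (0.0, 12.0), subgradient = b - a^T x = -14.0
  y^{k+1} = 6.0 + 0.2*-14.0 = 3.2
Dual objective at y_4 = 3.2: reduced costs (2.8, 3.4), box minimizer x = (0.0, 0.0)
g(y_4) = b*y + (c1 - a1*y)*x1 + (c2 - a2*y)*x2 = 22*3.2 + 2.8*0.0 + 3.4*0.0 = 70.4 + 0.0 + 0.0 = 70.4


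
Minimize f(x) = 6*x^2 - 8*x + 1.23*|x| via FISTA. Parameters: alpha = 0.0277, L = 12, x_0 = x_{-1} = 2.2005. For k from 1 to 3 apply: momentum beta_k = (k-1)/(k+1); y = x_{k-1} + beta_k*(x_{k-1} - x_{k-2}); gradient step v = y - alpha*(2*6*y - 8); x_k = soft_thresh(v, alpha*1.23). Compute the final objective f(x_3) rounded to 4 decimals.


FISTA on f(x) = 6*x^2 - 8*x + 1.23*|x|
L = 12, alpha = 0.0277
Iteration 1: beta = 0.0, y = 2.2005 + 0.0*(2.2005 - 2.2005) = 2.2005
  grad(y) = 18.406, v = y - alpha*grad = 1.6907
  prox(v) = soft_thresh(1.6907, 0.0341) = 1.6566
Iteration 2: beta = 0.3333, y = 1.6566 + 0.3333*(1.6566 - 2.2005) = 1.4753
  grad(y) = 9.7033, v = y - alpha*grad = 1.2065
  prox(v) = soft_thresh(1.2065, 0.0341) = 1.1724
Iteration 3: beta = 0.5, y = 1.1724 + 0.5*(1.1724 - 1.6566) = 0.9303
  grad(y) = 3.1641, v = y - alpha*grad = 0.8427
  prox(v) = soft_thresh(0.8427, 0.0341) = 0.8086
f(x_3) = 6*0.8086^2 - 8*0.8086 + 1.23*|0.8086| = -1.5511


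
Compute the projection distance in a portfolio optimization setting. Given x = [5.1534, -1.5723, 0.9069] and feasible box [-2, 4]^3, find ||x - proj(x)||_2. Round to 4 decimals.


Project each component onto [-2, 4].
clip(5.1534) = 4.0, clip(-1.5723) = -1.5723, clip(0.9069) = 0.9069
Projection = [4.0, -1.5723, 0.9069]
Squared diffs: [1.3303, 0.0, 0.0]
Distance = sqrt(1.3303) = 1.1534


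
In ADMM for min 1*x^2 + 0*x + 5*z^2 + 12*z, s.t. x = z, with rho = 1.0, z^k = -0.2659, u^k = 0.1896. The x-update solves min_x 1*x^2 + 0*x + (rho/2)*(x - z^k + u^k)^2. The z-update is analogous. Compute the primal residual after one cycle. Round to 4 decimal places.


ADMM iteration with rho = 1.0, z^k = -0.2659, u^k = 0.1896
Step 1: x-update.
Minimize 1*x^2 + 0*x + (1.0/2)*(x + 0.2659 + 0.1896)^2
FOC: (2*1 + 1.0)*x = 0 + 1.0*(-0.2659 - 0.1896)
x^{k+1} = -0.1518
Step 2: z-update.
Minimize 5*z^2 + 12*z + (1.0/2)*(-0.1518 - z + 0.1896)^2
FOC: (2*5 + 1.0)*z = -12 + 1.0*(-0.1518 + 0.1896)
z^{k+1} = -1.0875
Step 3: u-update.
u^{k+1} = 0.1896 - 0.1518 + 1.0875 = 1.1252
Step 4: Primal residual = |-0.1518 + 1.0875| = 0.9356


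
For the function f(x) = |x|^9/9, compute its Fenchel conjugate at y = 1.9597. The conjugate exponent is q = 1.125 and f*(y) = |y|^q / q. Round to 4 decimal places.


The conjugate exponent q satisfies 1/p + 1/q = 1.
p = 9, so q = 9/(9 - 1) = 1.125
|y|^q = 1.9597^1.125 = 2.1316
f*(1.9597) = 2.1316 / 1.125 = 1.8948


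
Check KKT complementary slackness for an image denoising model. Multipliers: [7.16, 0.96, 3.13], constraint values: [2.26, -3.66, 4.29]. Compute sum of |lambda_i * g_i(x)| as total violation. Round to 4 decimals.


KKT complementary slackness check:
lambda_1 * g_1 = 7.16 * 2.26 = 16.1816
lambda_2 * g_2 = 0.96 * -3.66 = -3.5136
lambda_3 * g_3 = 3.13 * 4.29 = 13.4277
Total violation = 16.1816 + 3.5136 + 13.4277 = 33.1229


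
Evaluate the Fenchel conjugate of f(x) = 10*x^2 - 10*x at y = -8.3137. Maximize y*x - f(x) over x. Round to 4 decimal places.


f*(y) = sup_x {y*x - a*x^2 - b*x} = sup_x {(y-b)*x - a*x^2}
FOC: (y - b) - 2a*x = 0 => x* = (y - b)/(2a)
x* = (-8.3137 + 10)/(2*10) = 0.0843
f*(-8.3137) = (y-b)^2/(4a) = (-8.3137 + 10)^2/(4*10)
= 2.8436/40 = 0.0711


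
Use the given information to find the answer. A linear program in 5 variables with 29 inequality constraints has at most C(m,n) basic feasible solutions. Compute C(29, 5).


Each vertex corresponds to some choice of n active constraints out of m, so the number of vertices is at most C(m, n) = m! / (n!(m-n)!).
m = 29, n = 5
Numerator: 29 * 28 * 27 * 26 * 25
Denominator: 5! = 120
C(29, 5) = 118755


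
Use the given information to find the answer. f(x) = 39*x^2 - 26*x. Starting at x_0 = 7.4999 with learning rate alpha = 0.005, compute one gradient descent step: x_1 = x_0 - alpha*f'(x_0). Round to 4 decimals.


We compute the gradient at x_0 and apply the update.
f'(x) = 78*x - 26
f'(7.4999) = 78*7.4999 - 26 = 558.9922
x_1 = 7.4999 - 0.005*558.9922 = 4.7049


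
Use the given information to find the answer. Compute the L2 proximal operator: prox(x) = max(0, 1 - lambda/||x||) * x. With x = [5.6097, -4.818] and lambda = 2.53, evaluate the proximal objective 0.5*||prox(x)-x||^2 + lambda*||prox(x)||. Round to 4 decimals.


Step 1: Compute ||x||.
||x|| = 7.3947
Step 2: Compute scaling factor.
scale = max(0, 1 - 2.53/7.3947) = 0.6579
Step 3: prox(x) = [3.6904, -3.1696]
||prox(x)|| = 4.8647
Step 4: Proximal objective.
0.5*||prox-x||^2 = 3.2005
lambda*||prox|| = 12.3077
Total = 15.5082


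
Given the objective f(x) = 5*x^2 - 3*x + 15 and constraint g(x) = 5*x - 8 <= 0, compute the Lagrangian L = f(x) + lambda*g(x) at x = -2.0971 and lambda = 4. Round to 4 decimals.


Step 1: Evaluate f(x).
f(-2.0971) = 5*(-2.0971)^2 - 3*(-2.0971) + 15 = 43.2804
Step 2: Evaluate g(x).
g(-2.0971) = 5*-2.0971 - 8 = -18.4855
Step 3: Compute Lagrangian.
L = 43.2804 + 4*-18.4855 = -30.6616


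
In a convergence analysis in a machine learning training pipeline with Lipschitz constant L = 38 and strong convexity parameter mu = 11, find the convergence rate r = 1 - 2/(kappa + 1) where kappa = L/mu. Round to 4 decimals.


Step 1: Compute the condition number.
kappa = L/mu = 38/11 = 3.4545
Step 2: Compute the convergence rate.
r = 1 - 2/(kappa + 1) = 1 - 2*mu/(L + mu) = (L - mu)/(L + mu) = 27/49 = 0.551


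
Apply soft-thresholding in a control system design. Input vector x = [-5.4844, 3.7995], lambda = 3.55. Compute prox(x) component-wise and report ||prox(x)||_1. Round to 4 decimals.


Soft-thresholding with lambda = 3.55:
prox(-5.4844) = sign(-5.4844)*max(|-5.4844| - 3.55, 0) = -1.9344
prox(3.7995) = sign(3.7995)*max(|3.7995| - 3.55, 0) = 0.2495
prox(x) = [-1.9344, 0.2495]
||prox(x)||_1 = 1.9344 + 0.2495 = 2.1839


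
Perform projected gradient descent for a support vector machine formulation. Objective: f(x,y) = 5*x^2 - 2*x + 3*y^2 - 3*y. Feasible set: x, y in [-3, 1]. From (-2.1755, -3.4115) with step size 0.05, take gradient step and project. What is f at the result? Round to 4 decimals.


Step 1: Compute gradient at (-2.1755, -3.4115).
grad_x = 2*5*-2.1755 - 2 = -23.755
grad_y = 2*3*-3.4115 - 3 = -23.469
Step 2: Gradient step.
x_raw = -2.1755 - 0.05*-23.755 = -0.9878
y_raw = -3.4115 - 0.05*-23.469 = -2.2381
Step 3: Project onto [-3, 1].
x_proj = clip(-0.9878) = -0.9878
y_proj = clip(-2.2381) = -2.2381
Step 4: Evaluate f.
f(-0.9878, -2.2381) = 28.5945


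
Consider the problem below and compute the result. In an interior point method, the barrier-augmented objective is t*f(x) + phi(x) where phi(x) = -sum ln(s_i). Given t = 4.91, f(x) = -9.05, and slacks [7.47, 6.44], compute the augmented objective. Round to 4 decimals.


Step 1: Compute log-barrier.
ln values: [2.0109, 1.8625]
phi = -(2.0109 + 1.8625) = -3.8734
Step 2: Compute augmented objective.
t*f(x) = 4.91*-9.05 = -44.4355
Total = -44.4355 - 3.8734 = -48.3089


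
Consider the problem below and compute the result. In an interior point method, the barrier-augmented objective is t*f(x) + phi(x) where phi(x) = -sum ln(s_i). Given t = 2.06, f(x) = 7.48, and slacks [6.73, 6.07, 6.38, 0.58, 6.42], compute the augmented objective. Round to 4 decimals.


Step 1: Compute log-barrier.
ln values: [1.9066, 1.8034, 1.8532, -0.5447, 1.8594]
phi = -(1.9066 + 1.8034 + 1.8532 - 0.5447 + 1.8594) = -6.8778
Step 2: Compute augmented objective.
t*f(x) = 2.06*7.48 = 15.4088
Total = 15.4088 - 6.8778 = 8.531


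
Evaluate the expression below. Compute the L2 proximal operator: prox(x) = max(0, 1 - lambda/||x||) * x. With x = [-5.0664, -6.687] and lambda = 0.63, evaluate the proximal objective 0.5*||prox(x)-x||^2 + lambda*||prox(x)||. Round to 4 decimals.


Step 1: Compute ||x||.
||x|| = 8.3895
Step 2: Compute scaling factor.
scale = max(0, 1 - 0.63/8.3895) = 0.9249
Step 3: prox(x) = [-4.6859, -6.1848]
||prox(x)|| = 7.7595
Step 4: Proximal objective.
0.5*||prox-x||^2 = 0.1985
lambda*||prox|| = 4.8885
Total = 5.087


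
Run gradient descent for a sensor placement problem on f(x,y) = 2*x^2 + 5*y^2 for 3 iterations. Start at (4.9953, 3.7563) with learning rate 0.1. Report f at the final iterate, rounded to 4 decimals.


Gradient descent on f(x,y) = 2*x^2 + 5*y^2.
Starting point: (4.9953, 3.7563), alpha = 0.1
Step 1: grad_x = 2*2*4.9953 = 19.9812, grad_y = 2*5*3.7563 = 37.563
  x_1 = 4.9953 - 0.1*19.9812 = 2.9972
  y_1 = 3.7563 - 0.1*37.563 = -0.0
Step 2: grad_x = 2*2*2.9972 = 11.9887, grad_y = 2*5*-0.0 = -0.0
  x_2 = 2.9972 - 0.1*11.9887 = 1.7983
  y_2 = -0.0 - 0.1*-0.0 = 0.0
Step 3: grad_x = 2*2*1.7983 = 7.1932, grad_y = 2*5*0.0 = 0.0
  x_3 = 1.7983 - 0.1*7.1932 = 1.079
  y_3 = 0.0 - 0.1*0.0 = 0.0
f(1.079, 0.0) = 2*1.079^2 + 5*0.0^2 = 2.3284


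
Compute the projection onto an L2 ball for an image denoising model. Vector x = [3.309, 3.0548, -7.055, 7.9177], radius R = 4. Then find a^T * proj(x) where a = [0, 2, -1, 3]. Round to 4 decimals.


Step 1: Compute ||x|| (intermediates to 6 decimals).
||x|| = sqrt(3.309^2 + 3.0548^2 + (-7.055)^2 + 7.9177^2) = 11.52147
Step 2: Project.
Since ||x|| > R, scale = R/||x|| = 4/11.52147 = 0.347178, proj(x) = scale * x
proj(x) = [1.148812, 1.060559, -2.449341, 2.748851]
Step 3: Dot product.
a^T * proj(x) = 0*1.148812 + 2*1.060559 - 1*(-2.449341) + 3*2.748851 = 12.817


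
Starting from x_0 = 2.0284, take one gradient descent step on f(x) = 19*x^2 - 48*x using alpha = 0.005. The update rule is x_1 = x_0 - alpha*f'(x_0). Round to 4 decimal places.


We compute the gradient at x_0 and apply the update.
f'(x) = 38*x - 48
f'(2.0284) = 38*2.0284 - 48 = 29.0792
x_1 = 2.0284 - 0.005*29.0792 = 1.883


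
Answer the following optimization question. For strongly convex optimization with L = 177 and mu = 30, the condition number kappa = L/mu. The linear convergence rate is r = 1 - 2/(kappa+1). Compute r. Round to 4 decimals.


Step 1: Compute the condition number.
kappa = L/mu = 177/30 = 5.9
Step 2: Compute the convergence rate.
r = 1 - 2/(kappa + 1) = 1 - 2*mu/(L + mu) = (L - mu)/(L + mu) = 147/207 = 0.7101


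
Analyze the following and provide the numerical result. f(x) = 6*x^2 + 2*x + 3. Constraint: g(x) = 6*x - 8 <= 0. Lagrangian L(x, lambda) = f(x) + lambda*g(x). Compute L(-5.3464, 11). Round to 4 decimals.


Step 1: Evaluate f(x).
f(-5.3464) = 6*(-5.3464)^2 + 2*(-5.3464) + 3 = 163.8112
Step 2: Evaluate g(x).
g(-5.3464) = 6*-5.3464 - 8 = -40.0784
Step 3: Compute Lagrangian.
L = 163.8112 + 11*-40.0784 = -277.0512


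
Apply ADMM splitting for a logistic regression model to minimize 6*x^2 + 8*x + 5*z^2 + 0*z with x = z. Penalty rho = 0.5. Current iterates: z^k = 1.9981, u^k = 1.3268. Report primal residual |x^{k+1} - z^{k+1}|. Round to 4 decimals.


ADMM iteration with rho = 0.5, z^k = 1.9981, u^k = 1.3268
Step 1: x-update.
Minimize 6*x^2 + 8*x + (0.5/2)*(x - 1.9981 + 1.3268)^2
FOC: (2*6 + 0.5)*x = -8 + 0.5*(1.9981 - 1.3268)
x^{k+1} = -0.6131
Step 2: z-update.
Minimize 5*z^2 + 0*z + (0.5/2)*(-0.6131 - z + 1.3268)^2
FOC: (2*5 + 0.5)*z = 0 + 0.5*(-0.6131 + 1.3268)
z^{k+1} = 0.034
Step 3: u-update.
u^{k+1} = 1.3268 - 0.6131 - 0.034 = 0.6797
Step 4: Primal residual = |-0.6131 - 0.034| = 0.6471


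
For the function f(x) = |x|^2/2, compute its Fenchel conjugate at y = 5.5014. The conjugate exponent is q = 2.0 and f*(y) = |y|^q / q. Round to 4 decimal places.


The conjugate exponent q satisfies 1/p + 1/q = 1.
p = 2, so q = 2/(2 - 1) = 2.0
|y|^q = 5.5014^2.0 = 30.2654
f*(5.5014) = 30.2654 / 2.0 = 15.1327


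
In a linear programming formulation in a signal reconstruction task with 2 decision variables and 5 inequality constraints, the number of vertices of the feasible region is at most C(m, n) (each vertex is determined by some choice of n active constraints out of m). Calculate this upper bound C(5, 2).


Each vertex corresponds to some choice of n active constraints out of m, so the number of vertices is at most C(m, n) = m! / (n!(m-n)!).
m = 5, n = 2
Numerator: 5 * 4
Denominator: 2! = 2
C(5, 2) = 10


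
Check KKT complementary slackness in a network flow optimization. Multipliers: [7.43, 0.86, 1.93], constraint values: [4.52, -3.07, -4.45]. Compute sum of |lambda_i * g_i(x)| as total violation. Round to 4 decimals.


KKT complementary slackness check:
lambda_1 * g_1 = 7.43 * 4.52 = 33.5836
lambda_2 * g_2 = 0.86 * -3.07 = -2.6402
lambda_3 * g_3 = 1.93 * -4.45 = -8.5885
Total violation = 33.5836 + 2.6402 + 8.5885 = 44.8123


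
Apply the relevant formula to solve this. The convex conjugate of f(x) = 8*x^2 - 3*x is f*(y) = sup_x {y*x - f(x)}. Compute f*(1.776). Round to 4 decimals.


f*(y) = sup_x {y*x - a*x^2 - b*x} = sup_x {(y-b)*x - a*x^2}
FOC: (y - b) - 2a*x = 0 => x* = (y - b)/(2a)
x* = (1.776 + 3)/(2*8) = 0.2985
f*(1.776) = (y-b)^2/(4a) = (1.776 + 3)^2/(4*8)
= 22.8102/32 = 0.7128


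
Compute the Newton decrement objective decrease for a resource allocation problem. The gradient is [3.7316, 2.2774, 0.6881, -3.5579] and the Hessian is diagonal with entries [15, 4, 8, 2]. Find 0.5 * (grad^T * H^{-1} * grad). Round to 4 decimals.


Step 1: H is diagonal, so H^(-1) * g = [0.2488, 0.5694, 0.086, -1.779].
Step 2: g^T H^(-1) g = sum_i g_i^2 / H_ii
  = (3.7316)^2/15 + (2.2774)^2/4 + (0.6881)^2/8 + (-3.5579)^2/2
  = 0.9283 + 1.2966 + 0.0592 + 6.3293 = 8.6135
Step 3: Objective decrease = 0.5 * g^T H^(-1) g = 4.3067


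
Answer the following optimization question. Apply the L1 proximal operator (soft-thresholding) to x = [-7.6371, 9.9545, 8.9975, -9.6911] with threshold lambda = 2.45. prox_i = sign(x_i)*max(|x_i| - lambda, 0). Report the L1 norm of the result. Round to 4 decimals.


Soft-thresholding with lambda = 2.45:
prox(-7.6371) = sign(-7.6371)*max(|-7.6371| - 2.45, 0) = -5.1871
prox(9.9545) = sign(9.9545)*max(|9.9545| - 2.45, 0) = 7.5045
prox(8.9975) = sign(8.9975)*max(|8.9975| - 2.45, 0) = 6.5475
prox(-9.6911) = sign(-9.6911)*max(|-9.6911| - 2.45, 0) = -7.2411
prox(x) = [-5.1871, 7.5045, 6.5475, -7.2411]
||prox(x)||_1 = 5.1871 + 7.5045 + 6.5475 + 7.2411 = 26.4802


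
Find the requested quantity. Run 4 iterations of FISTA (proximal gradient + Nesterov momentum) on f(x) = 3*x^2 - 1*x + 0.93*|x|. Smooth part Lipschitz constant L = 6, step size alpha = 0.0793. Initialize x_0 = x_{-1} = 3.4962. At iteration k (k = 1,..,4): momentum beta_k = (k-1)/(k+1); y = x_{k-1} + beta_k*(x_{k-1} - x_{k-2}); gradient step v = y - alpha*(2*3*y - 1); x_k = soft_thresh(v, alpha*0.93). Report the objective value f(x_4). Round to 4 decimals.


FISTA on f(x) = 3*x^2 - 1*x + 0.93*|x|
L = 6, alpha = 0.0793
Iteration 1: beta = 0.0, y = 3.4962 + 0.0*(3.4962 - 3.4962) = 3.4962
  grad(y) = 19.9772, v = y - alpha*grad = 1.912
  prox(v) = soft_thresh(1.912, 0.0737) = 1.8383
Iteration 2: beta = 0.3333, y = 1.8383 + 0.3333*(1.8383 - 3.4962) = 1.2856
  grad(y) = 6.7137, v = y - alpha*grad = 0.7532
  prox(v) = soft_thresh(0.7532, 0.0737) = 0.6795
Iteration 3: beta = 0.5, y = 0.6795 + 0.5*(0.6795 - 1.8383) = 0.1001
  grad(y) = -0.3996, v = y - alpha*grad = 0.1318
  prox(v) = soft_thresh(0.1318, 0.0737) = 0.058
Iteration 4: beta = 0.6, y = 0.058 + 0.6*(0.058 - 0.6795) = -0.3149
  grad(y) = -2.8892, v = y - alpha*grad = -0.0858
  prox(v) = soft_thresh(-0.0858, 0.0737) = -0.012
f(x_4) = 3*(-0.012)^2 - 1*(-0.012) + 0.93*|-0.012| = 0.0236


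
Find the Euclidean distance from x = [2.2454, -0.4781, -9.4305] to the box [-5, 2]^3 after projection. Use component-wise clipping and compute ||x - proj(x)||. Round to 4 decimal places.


Project each component onto [-5, 2].
clip(2.2454) = 2.0, clip(-0.4781) = -0.4781, clip(-9.4305) = -5.0
Projection = [2.0, -0.4781, -5.0]
Squared diffs: [0.0602, 0.0, 19.6293]
Distance = sqrt(19.6895) = 4.4373


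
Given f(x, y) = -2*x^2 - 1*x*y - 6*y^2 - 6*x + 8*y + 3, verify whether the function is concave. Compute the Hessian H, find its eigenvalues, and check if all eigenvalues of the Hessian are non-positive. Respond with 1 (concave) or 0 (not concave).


The Hessian of f(x,y) = -2*x^2 - 1*x*y - 6*y^2 - 6*x + 8*y + 3 is:
H = [[-4, -1], [-1, -12]]
Trace = -4 - 12 = -16
Determinant = -4*-12 - (-1)^2 = 47
Discriminant = (-16)^2 - 4*47 = 68.0
Eigenvalues: lambda_1 = -12.1231, lambda_2 = -3.8769
The function is concave.

1


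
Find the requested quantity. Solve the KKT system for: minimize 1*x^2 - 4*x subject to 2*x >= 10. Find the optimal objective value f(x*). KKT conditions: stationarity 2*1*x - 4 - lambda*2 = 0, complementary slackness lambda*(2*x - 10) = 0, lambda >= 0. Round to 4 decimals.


Step 1: Try lambda = 0 (constraint inactive).
x_unc = 4/(2*1) = 2.0
Check: 2*2.0 = 4.0 < 10 -- violated!
Step 2: Constraint must be active: 2*x = 10
x* = 10/2 = 5.0
lambda = (2*1*5.0 - 4)/2 = 3.0
Step 3: Compute optimal value.
f(x*) = 1*5.0^2 - 4*5.0 = 5.0


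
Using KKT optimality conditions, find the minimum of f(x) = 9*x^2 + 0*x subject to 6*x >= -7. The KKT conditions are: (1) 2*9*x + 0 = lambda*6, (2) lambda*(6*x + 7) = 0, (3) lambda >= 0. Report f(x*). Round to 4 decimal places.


Step 1: Try lambda = 0 (constraint inactive).
Stationarity: 2*9*x + 0 = 0
x* = 0/(2*9) = 0.0
Check constraint: 6*0.0 = 0.0 >= -7 -- satisfied.
Step 2: Compute optimal value.
f(x*) = 9*0.0^2 + 0*0.0 = 0.0


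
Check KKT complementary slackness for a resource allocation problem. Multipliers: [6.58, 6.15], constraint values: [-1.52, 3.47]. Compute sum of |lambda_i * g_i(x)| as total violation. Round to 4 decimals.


KKT complementary slackness check:
lambda_1 * g_1 = 6.58 * -1.52 = -10.0016
lambda_2 * g_2 = 6.15 * 3.47 = 21.3405
Total violation = 10.0016 + 21.3405 = 31.3421


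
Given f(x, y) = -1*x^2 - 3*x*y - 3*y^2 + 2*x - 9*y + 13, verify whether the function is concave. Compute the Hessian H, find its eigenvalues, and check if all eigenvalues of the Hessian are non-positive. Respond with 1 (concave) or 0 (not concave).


The Hessian of f(x,y) = -1*x^2 - 3*x*y - 3*y^2 + 2*x - 9*y + 13 is:
H = [[-2, -3], [-3, -6]]
Trace = -2 - 6 = -8
Determinant = -2*-6 - (-3)^2 = 3
Discriminant = (-8)^2 - 4*3 = 52.0
Eigenvalues: lambda_1 = -7.6056, lambda_2 = -0.3944
The function is concave.

1


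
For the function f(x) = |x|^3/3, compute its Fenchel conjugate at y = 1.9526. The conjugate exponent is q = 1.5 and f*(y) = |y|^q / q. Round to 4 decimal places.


The conjugate exponent q satisfies 1/p + 1/q = 1.
p = 3, so q = 3/(3 - 1) = 1.5
|y|^q = 1.9526^1.5 = 2.7285
f*(1.9526) = 2.7285 / 1.5 = 1.819


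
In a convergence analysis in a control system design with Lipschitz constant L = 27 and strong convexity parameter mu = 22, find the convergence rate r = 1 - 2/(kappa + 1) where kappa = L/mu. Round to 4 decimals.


Step 1: Compute the condition number.
kappa = L/mu = 27/22 = 1.2273
Step 2: Compute the convergence rate.
r = 1 - 2/(kappa + 1) = 1 - 2*mu/(L + mu) = (L - mu)/(L + mu) = 5/49 = 0.102


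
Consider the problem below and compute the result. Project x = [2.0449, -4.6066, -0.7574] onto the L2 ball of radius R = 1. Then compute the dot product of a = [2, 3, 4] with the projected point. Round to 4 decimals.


Step 1: Compute ||x|| (intermediates to 6 decimals).
||x|| = sqrt(2.0449^2 + (-4.6066)^2 + (-0.7574)^2) = 5.096669
Step 2: Project.
Since ||x|| > R, scale = R/||x|| = 1/5.096669 = 0.196207, proj(x) = scale * x
proj(x) = [0.401224, -0.903847, -0.148607]
Step 3: Dot product.
a^T * proj(x) = 2*0.401224 + 3*(-0.903847) + 4*(-0.148607) = -2.5035


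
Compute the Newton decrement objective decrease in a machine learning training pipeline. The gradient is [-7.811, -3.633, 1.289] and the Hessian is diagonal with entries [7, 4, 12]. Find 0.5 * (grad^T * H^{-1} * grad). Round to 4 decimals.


Step 1: H is diagonal, so H^(-1) * g = [-1.1159, -0.9083, 0.1074].
Step 2: g^T H^(-1) g = sum_i g_i^2 / H_ii
  = (-7.811)^2/7 + (-3.633)^2/4 + (1.289)^2/12
  = 8.716 + 3.2997 + 0.1385 = 12.1541
Step 3: Objective decrease = 0.5 * g^T H^(-1) g = 6.077


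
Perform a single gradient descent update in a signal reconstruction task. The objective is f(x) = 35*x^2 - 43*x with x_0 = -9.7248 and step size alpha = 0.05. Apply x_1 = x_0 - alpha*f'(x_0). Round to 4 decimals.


We compute the gradient at x_0 and apply the update.
f'(x) = 70*x - 43
f'(-9.7248) = 70*-9.7248 - 43 = -723.736
x_1 = -9.7248 - 0.05*-723.736 = 26.462


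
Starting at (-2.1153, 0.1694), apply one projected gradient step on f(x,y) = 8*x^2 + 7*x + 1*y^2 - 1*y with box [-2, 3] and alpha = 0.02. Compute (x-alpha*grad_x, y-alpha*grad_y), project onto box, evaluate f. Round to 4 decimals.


Step 1: Compute gradient at (-2.1153, 0.1694).
grad_x = 2*8*-2.1153 + 7 = -26.8448
grad_y = 2*1*0.1694 - 1 = -0.6612
Step 2: Gradient step.
x_raw = -2.1153 - 0.02*-26.8448 = -1.5784
y_raw = 0.1694 - 0.02*-0.6612 = 0.1826
Step 3: Project onto [-2, 3].
x_proj = clip(-1.5784) = -1.5784
y_proj = clip(0.1826) = 0.1826
Step 4: Evaluate f.
f(-1.5784, 0.1826) = 8.7328


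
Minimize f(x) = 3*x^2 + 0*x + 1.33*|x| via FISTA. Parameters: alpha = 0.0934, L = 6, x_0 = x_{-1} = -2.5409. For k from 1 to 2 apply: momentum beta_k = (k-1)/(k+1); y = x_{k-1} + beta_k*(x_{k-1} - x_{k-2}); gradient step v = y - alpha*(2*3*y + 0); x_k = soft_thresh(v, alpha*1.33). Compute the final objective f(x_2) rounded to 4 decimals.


FISTA on f(x) = 3*x^2 + 0*x + 1.33*|x|
L = 6, alpha = 0.0934
Iteration 1: beta = 0.0, y = -2.5409 + 0.0*(-2.5409 + 2.5409) = -2.5409
  grad(y) = -15.2454, v = y - alpha*grad = -1.117
  prox(v) = soft_thresh(-1.117, 0.1242) = -0.9928
Iteration 2: beta = 0.3333, y = -0.9928 + 0.3333*(-0.9928 + 2.5409) = -0.4767
  grad(y) = -2.8603, v = y - alpha*grad = -0.2096
  prox(v) = soft_thresh(-0.2096, 0.1242) = -0.0853
f(x_2) = 3*(-0.0853)^2 + 0*(-0.0853) + 1.33*|-0.0853| = 0.1354


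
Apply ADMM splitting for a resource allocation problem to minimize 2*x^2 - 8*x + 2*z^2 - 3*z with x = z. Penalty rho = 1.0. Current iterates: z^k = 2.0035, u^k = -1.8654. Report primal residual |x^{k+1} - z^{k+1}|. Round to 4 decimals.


ADMM iteration with rho = 1.0, z^k = 2.0035, u^k = -1.8654
Step 1: x-update.
Minimize 2*x^2 - 8*x + (1.0/2)*(x - 2.0035 - 1.8654)^2
FOC: (2*2 + 1.0)*x = 8 + 1.0*(2.0035 + 1.8654)
x^{k+1} = 2.3738
Step 2: z-update.
Minimize 2*z^2 - 3*z + (1.0/2)*(2.3738 - z - 1.8654)^2
FOC: (2*2 + 1.0)*z = 3 + 1.0*(2.3738 - 1.8654)
z^{k+1} = 0.7017
Step 3: u-update.
u^{k+1} = -1.8654 + 2.3738 - 0.7017 = -0.1933
Step 4: Primal residual = |2.3738 - 0.7017| = 1.6721
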